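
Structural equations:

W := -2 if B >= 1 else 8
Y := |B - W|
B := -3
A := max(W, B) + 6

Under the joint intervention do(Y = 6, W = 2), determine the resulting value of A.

8

Setting Y = 6, W = 2 by intervention discards those variables' equations.
A = max(W, B) + 6  [with W=2, B=-3]  = 8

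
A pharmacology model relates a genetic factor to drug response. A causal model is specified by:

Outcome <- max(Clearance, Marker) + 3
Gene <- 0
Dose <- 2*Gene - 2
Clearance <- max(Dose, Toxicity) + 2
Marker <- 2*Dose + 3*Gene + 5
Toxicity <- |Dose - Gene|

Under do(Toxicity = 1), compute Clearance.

3

Intervening sets Toxicity = 1 and removes its equation (Toxicity <- |Dose - Gene|).
Dose = 2*Gene - 2  [with Gene=0]  = -2
Clearance = max(Dose, Toxicity) + 2  [with Dose=-2, Toxicity=1]  = 3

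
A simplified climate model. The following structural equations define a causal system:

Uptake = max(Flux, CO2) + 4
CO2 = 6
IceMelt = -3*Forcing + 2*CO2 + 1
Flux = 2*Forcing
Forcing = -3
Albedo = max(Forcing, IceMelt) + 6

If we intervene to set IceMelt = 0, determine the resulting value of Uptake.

The intervention breaks the incoming arrows to IceMelt: IceMelt = -3*Forcing + 2*CO2 + 1 no longer applies, and IceMelt = 0.
No directed path runs from IceMelt to Uptake, so Uptake keeps its natural value.
Flux = 2*Forcing  [with Forcing=-3]  = -6
Uptake = max(Flux, CO2) + 4  [with Flux=-6, CO2=6]  = 10

10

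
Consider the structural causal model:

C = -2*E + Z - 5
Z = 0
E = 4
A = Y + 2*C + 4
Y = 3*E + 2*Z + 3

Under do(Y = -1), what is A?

do(Y=-1) replaces the equation Y = 3*E + 2*Z + 3 with the constant Y = -1.
C = -2*E + Z - 5  [with E=4, Z=0]  = -13
A = Y + 2*C + 4  [with Y=-1, C=-13]  = -23

-23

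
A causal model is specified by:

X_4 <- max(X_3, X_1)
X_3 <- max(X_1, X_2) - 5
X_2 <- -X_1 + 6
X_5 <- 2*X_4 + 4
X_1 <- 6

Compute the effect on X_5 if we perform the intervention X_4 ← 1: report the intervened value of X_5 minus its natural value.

-10

Intervening sets X_4 = 1 and removes its equation (X_4 <- max(X_3, X_1)).
X_5 = 2*X_4 + 4  [with X_4=1]  = 6
Without intervention: X_2 = -X_1 + 6  [with X_1=6]  = 0; X_3 = max(X_1, X_2) - 5  [with X_1=6, X_2=0]  = 1; X_4 = max(X_3, X_1)  [with X_3=1, X_1=6]  = 6; X_5 = 2*X_4 + 4  [with X_4=6]  = 16.
Change = 6 − 16 = -10.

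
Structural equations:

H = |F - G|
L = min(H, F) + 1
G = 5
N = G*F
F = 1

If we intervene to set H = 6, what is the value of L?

The intervention breaks the incoming arrows to H: H = |F - G| no longer applies, and H = 6.
L = min(H, F) + 1  [with H=6, F=1]  = 2

2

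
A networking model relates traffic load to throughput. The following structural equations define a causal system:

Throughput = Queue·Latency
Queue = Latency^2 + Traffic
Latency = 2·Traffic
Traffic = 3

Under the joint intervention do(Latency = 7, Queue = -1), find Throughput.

Setting Latency = 7, Queue = -1 by intervention discards those variables' equations.
Throughput = Queue·Latency  [with Queue=-1, Latency=7]  = -7

-7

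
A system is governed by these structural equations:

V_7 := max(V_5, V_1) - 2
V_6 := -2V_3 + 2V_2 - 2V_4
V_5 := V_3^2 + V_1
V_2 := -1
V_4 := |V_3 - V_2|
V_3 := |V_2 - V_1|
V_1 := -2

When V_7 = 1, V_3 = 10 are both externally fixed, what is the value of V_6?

Setting V_7 = 1, V_3 = 10 by intervention discards those variables' equations.
V_4 = |V_3 - V_2|  [with V_3=10, V_2=-1]  = 11
V_6 = -2V_3 + 2V_2 - 2V_4  [with V_3=10, V_2=-1, V_4=11]  = -44

-44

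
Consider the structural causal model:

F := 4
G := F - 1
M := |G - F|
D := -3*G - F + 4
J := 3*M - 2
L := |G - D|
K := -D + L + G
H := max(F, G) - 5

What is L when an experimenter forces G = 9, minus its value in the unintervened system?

Under do(G=9), the mechanism G := F - 1 is discarded; G is fixed at 9.
D = -3*G - F + 4  [with G=9, F=4]  = -27
L = |G - D|  [with G=9, D=-27]  = 36
Without intervention: G = F - 1  [with F=4]  = 3; D = -3*G - F + 4  [with G=3, F=4]  = -9; L = |G - D|  [with G=3, D=-9]  = 12.
Change = 36 − 12 = 24.

24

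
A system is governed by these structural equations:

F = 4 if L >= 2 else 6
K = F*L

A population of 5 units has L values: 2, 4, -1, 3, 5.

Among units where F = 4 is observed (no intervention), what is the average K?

14

E[K|F=4] averages over only the 4 units with F=4 (L = 2, 4, 3, 5): K = 8, 16, 12, 20, mean 14.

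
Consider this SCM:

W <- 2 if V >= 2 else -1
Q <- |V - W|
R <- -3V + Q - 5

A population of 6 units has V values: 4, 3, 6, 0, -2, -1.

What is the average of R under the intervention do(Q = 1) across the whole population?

-9

Under do(Q=1), Q's equation is replaced by Q=1 for every unit. Per-unit R: -16, -13, -22, -4, 2, -1. Mean = -9.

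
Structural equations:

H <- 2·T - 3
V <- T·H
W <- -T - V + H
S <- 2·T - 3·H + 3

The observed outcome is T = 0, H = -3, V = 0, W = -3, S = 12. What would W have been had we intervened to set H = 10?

10

Under do(H=10), the mechanism H <- 2·T - 3 is discarded; H is fixed at 10.
V = T·H  [with T=0, H=10]  = 0
W = -T - V + H  [with T=0, V=0, H=10]  = 10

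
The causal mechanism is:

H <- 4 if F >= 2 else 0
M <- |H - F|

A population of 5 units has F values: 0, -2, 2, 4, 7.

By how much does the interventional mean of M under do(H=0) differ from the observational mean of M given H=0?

Under do(H=0), H's equation is replaced by H=0 for every unit. Per-unit M: 0, 2, 2, 4, 7. Mean = 3.
Conditioning on H=0 selects the 2 unit(s) with F ∈ {0, -2}. Their M values: 0, 2. Mean = 1.
Difference = 3 − 1 = 2.

2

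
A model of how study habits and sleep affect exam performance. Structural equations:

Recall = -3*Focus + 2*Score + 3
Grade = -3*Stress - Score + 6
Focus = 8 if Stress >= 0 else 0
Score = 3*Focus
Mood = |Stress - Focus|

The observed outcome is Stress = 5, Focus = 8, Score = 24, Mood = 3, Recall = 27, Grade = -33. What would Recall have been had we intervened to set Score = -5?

do(Score=-5) replaces the equation Score = 3*Focus with the constant Score = -5.
Focus = 8 if Stress >= 0 else 0  [with Stress=5]  = 8
Recall = -3*Focus + 2*Score + 3  [with Focus=8, Score=-5]  = -31

-31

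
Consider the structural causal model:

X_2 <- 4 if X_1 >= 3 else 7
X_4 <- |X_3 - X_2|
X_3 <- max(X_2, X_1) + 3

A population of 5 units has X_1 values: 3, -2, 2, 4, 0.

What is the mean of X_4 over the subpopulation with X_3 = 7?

3

Conditioning on X_3=7 selects the 2 unit(s) with X_1 ∈ {3, 4}. Their X_4 values: 3, 3. Mean = 3.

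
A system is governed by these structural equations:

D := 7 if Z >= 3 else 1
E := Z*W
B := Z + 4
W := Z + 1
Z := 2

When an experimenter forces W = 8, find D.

Under do(W=8), the mechanism W := Z + 1 is discarded; W is fixed at 8.
Since D is not a descendant of the intervened variable, it is unaffected.
D = 7 if Z >= 3 else 1  [with Z=2]  = 1

1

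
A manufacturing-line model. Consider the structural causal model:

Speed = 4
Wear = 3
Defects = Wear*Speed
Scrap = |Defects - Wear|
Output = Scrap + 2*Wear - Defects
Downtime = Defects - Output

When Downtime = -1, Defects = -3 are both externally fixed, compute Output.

15

Under do(Downtime = -1, Defects = -3), each intervened variable's structural equation is replaced by its fixed value.
Scrap = |Defects - Wear|  [with Defects=-3, Wear=3]  = 6
Output = Scrap + 2*Wear - Defects  [with Scrap=6, Wear=3, Defects=-3]  = 15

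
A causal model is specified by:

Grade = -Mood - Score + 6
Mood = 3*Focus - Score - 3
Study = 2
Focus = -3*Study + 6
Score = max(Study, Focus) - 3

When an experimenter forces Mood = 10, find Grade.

Intervening sets Mood = 10 and removes its equation (Mood = 3*Focus - Score - 3).
Focus = -3*Study + 6  [with Study=2]  = 0
Score = max(Study, Focus) - 3  [with Study=2, Focus=0]  = -1
Grade = -Mood - Score + 6  [with Mood=10, Score=-1]  = -3

-3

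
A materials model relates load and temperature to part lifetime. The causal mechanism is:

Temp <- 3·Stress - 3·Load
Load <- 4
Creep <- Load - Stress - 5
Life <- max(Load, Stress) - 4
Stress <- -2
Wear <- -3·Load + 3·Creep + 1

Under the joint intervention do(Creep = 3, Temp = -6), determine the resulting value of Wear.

The joint intervention fixes Creep = 3, Temp = -6, removing each variable's own equation.
Wear = -3·Load + 3·Creep + 1  [with Load=4, Creep=3]  = -2

-2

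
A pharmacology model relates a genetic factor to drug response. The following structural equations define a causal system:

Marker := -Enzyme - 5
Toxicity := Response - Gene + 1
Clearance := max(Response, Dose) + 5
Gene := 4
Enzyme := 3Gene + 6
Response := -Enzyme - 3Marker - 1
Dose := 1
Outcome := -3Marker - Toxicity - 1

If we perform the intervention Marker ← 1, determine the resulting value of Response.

Intervening sets Marker = 1 and removes its equation (Marker := -Enzyme - 5).
Enzyme = 3Gene + 6  [with Gene=4]  = 18
Response = -Enzyme - 3Marker - 1  [with Enzyme=18, Marker=1]  = -22

-22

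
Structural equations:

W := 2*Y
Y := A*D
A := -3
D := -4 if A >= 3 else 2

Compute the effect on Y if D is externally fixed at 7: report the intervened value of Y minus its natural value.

-15

The intervention breaks the incoming arrows to D: D := -4 if A >= 3 else 2 no longer applies, and D = 7.
Y = A*D  [with A=-3, D=7]  = -21
Without intervention: D = -4 if A >= 3 else 2  [with A=-3]  = 2; Y = A*D  [with A=-3, D=2]  = -6.
Change = -21 − (-6) = -15.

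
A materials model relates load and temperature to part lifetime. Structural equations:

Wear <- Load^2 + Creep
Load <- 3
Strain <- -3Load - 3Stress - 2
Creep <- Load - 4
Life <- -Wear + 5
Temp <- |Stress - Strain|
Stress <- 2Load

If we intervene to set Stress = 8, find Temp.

43

Under do(Stress=8), the mechanism Stress <- 2Load is discarded; Stress is fixed at 8.
Strain = -3Load - 3Stress - 2  [with Load=3, Stress=8]  = -35
Temp = |Stress - Strain|  [with Stress=8, Strain=-35]  = 43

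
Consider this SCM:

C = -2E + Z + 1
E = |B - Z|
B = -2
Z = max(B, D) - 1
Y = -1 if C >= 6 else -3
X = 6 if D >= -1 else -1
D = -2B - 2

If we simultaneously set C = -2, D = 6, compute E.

7

Setting C = -2, D = 6 by intervention discards those variables' equations.
Z = max(B, D) - 1  [with B=-2, D=6]  = 5
E = |B - Z|  [with B=-2, Z=5]  = 7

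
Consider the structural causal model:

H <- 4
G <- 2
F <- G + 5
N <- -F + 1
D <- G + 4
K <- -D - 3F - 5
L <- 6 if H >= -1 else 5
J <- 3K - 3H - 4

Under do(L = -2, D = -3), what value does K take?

Setting L = -2, D = -3 by intervention discards those variables' equations.
F = G + 5  [with G=2]  = 7
K = -D - 3F - 5  [with D=-3, F=7]  = -23

-23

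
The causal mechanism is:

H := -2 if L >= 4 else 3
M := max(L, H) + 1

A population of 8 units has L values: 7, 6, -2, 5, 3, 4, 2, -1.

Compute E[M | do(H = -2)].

4

do(H=-2) breaks H's dependence on L. With H=-2 fixed, M across the units is 8, 7, -1, 6, 4, 5, 3, 0, mean 4.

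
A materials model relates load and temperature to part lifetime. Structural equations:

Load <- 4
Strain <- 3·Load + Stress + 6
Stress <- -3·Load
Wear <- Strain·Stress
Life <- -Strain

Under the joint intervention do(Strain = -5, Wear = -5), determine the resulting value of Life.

Setting Strain = -5, Wear = -5 by intervention discards those variables' equations.
Life = -Strain  [with Strain=-5]  = 5

5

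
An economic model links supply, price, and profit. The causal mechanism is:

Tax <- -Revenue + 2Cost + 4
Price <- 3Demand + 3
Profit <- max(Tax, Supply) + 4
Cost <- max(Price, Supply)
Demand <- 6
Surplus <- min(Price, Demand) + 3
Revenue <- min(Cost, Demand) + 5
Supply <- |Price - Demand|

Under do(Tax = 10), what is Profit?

Intervening sets Tax = 10 and removes its equation (Tax <- -Revenue + 2Cost + 4).
Price = 3Demand + 3  [with Demand=6]  = 21
Supply = |Price - Demand|  [with Price=21, Demand=6]  = 15
Profit = max(Tax, Supply) + 4  [with Tax=10, Supply=15]  = 19

19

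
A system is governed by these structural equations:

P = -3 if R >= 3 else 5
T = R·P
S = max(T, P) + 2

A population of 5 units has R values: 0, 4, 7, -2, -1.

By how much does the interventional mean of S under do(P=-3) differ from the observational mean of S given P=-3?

3.6

Every unit gets P=-3 under the intervention. S values become 2, -1, -1, 8, 5; E[S|do(P=-3)] = 2.6.
Conditioning on P=-3 selects the 2 unit(s) with R ∈ {4, 7}. Their S values: -1, -1. Mean = -1.
Difference = 2.6 − (-1) = 3.6.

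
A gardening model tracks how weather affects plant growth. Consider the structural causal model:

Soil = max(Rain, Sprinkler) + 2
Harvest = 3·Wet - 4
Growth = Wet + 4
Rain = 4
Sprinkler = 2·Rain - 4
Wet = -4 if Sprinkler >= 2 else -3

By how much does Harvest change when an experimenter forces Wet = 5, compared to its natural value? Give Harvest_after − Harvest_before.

Under do(Wet=5), the mechanism Wet = -4 if Sprinkler >= 2 else -3 is discarded; Wet is fixed at 5.
Harvest = 3·Wet - 4  [with Wet=5]  = 11
Without intervention: Sprinkler = 2·Rain - 4  [with Rain=4]  = 4; Wet = -4 if Sprinkler >= 2 else -3  [with Sprinkler=4]  = -4; Harvest = 3·Wet - 4  [with Wet=-4]  = -16.
Change = 11 − (-16) = 27.

27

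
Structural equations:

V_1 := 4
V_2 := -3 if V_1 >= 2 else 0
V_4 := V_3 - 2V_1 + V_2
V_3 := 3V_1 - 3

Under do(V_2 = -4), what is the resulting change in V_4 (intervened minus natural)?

Under do(V_2=-4), the mechanism V_2 := -3 if V_1 >= 2 else 0 is discarded; V_2 is fixed at -4.
V_3 = 3V_1 - 3  [with V_1=4]  = 9
V_4 = V_3 - 2V_1 + V_2  [with V_3=9, V_1=4, V_2=-4]  = -3
Without intervention: V_2 = -3 if V_1 >= 2 else 0  [with V_1=4]  = -3; V_3 = 3V_1 - 3  [with V_1=4]  = 9; V_4 = V_3 - 2V_1 + V_2  [with V_3=9, V_1=4, V_2=-3]  = -2.
Change = -3 − (-2) = -1.

-1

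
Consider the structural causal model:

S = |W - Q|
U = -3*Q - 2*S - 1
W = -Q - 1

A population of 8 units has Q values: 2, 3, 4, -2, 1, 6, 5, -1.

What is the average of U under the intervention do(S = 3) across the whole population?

Every unit gets S=3 under the intervention. U values become -13, -16, -19, -1, -10, -25, -22, -4; E[U|do(S=3)] = -13.75.

-13.75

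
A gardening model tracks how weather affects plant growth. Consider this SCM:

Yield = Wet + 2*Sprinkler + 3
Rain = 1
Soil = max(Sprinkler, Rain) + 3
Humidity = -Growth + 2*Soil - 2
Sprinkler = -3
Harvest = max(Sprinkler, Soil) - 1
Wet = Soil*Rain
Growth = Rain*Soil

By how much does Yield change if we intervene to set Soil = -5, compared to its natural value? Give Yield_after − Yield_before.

The intervention breaks the incoming arrows to Soil: Soil = max(Sprinkler, Rain) + 3 no longer applies, and Soil = -5.
Wet = Soil*Rain  [with Soil=-5, Rain=1]  = -5
Yield = Wet + 2*Sprinkler + 3  [with Wet=-5, Sprinkler=-3]  = -8
Without intervention: Soil = max(Sprinkler, Rain) + 3  [with Sprinkler=-3, Rain=1]  = 4; Wet = Soil*Rain  [with Soil=4, Rain=1]  = 4; Yield = Wet + 2*Sprinkler + 3  [with Wet=4, Sprinkler=-3]  = 1.
Change = -8 − 1 = -9.

-9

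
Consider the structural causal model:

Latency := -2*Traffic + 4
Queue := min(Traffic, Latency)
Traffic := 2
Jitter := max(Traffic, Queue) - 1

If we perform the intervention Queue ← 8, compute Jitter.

7

The intervention breaks the incoming arrows to Queue: Queue := min(Traffic, Latency) no longer applies, and Queue = 8.
Jitter = max(Traffic, Queue) - 1  [with Traffic=2, Queue=8]  = 7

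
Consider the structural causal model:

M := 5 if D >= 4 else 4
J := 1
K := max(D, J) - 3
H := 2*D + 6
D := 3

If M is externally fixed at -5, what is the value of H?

12

Intervening sets M = -5 and removes its equation (M := 5 if D >= 4 else 4).
No directed path runs from M to H, so H keeps its natural value.
H = 2*D + 6  [with D=3]  = 12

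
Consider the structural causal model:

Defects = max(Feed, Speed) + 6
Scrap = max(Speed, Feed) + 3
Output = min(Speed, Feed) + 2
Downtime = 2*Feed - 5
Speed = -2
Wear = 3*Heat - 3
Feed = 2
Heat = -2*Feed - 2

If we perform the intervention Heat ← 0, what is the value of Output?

The intervention breaks the incoming arrows to Heat: Heat = -2*Feed - 2 no longer applies, and Heat = 0.
Output is not downstream of the intervention, so its value is determined by the original equations.
Output = min(Speed, Feed) + 2  [with Speed=-2, Feed=2]  = 0

0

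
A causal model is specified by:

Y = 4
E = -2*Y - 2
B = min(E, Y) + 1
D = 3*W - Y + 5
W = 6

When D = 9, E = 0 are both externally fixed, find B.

1

The joint intervention fixes D = 9, E = 0, removing each variable's own equation.
B = min(E, Y) + 1  [with E=0, Y=4]  = 1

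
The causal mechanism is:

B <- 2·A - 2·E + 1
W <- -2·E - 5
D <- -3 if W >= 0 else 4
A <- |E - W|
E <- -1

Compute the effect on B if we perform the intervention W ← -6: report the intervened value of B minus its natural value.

Under do(W=-6), the mechanism W <- -2·E - 5 is discarded; W is fixed at -6.
A = |E - W|  [with E=-1, W=-6]  = 5
B = 2·A - 2·E + 1  [with A=5, E=-1]  = 13
Without intervention: W = -2·E - 5  [with E=-1]  = -3; A = |E - W|  [with E=-1, W=-3]  = 2; B = 2·A - 2·E + 1  [with A=2, E=-1]  = 7.
Change = 13 − 7 = 6.

6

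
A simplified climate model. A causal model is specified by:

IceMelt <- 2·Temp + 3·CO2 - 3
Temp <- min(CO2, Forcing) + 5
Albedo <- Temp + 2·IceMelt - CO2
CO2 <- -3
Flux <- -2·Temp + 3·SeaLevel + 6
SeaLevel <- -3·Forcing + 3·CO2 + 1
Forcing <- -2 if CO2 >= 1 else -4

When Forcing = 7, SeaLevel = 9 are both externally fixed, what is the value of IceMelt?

The joint intervention fixes Forcing = 7, SeaLevel = 9, removing each variable's own equation.
Temp = min(CO2, Forcing) + 5  [with CO2=-3, Forcing=7]  = 2
IceMelt = 2·Temp + 3·CO2 - 3  [with Temp=2, CO2=-3]  = -8

-8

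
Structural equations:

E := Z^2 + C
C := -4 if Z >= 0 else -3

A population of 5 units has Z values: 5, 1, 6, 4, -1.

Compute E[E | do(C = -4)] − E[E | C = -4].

do(C=-4) breaks C's dependence on Z. With C=-4 fixed, E across the units is 21, -3, 32, 12, -3, mean 11.8.
E[E|C=-4] averages over only the 4 units with C=-4 (Z = 5, 1, 6, 4): E = 21, -3, 32, 12, mean 15.5.
Difference = 11.8 − 15.5 = -3.7.

-3.7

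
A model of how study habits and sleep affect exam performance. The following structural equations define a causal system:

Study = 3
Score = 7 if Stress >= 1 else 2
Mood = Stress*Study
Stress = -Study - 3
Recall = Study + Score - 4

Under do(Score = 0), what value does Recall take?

-1

do(Score=0) replaces the equation Score = 7 if Stress >= 1 else 2 with the constant Score = 0.
Recall = Study + Score - 4  [with Study=3, Score=0]  = -1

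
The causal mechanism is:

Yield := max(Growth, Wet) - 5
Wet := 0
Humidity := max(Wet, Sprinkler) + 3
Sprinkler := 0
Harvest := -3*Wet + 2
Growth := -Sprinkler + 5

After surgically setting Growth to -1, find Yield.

do(Growth=-1) replaces the equation Growth := -Sprinkler + 5 with the constant Growth = -1.
Yield = max(Growth, Wet) - 5  [with Growth=-1, Wet=0]  = -5

-5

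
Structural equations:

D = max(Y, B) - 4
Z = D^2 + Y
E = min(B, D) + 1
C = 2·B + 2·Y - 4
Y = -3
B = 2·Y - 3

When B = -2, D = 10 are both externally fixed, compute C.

-14

The joint intervention fixes B = -2, D = 10, removing each variable's own equation.
C = 2·B + 2·Y - 4  [with B=-2, Y=-3]  = -14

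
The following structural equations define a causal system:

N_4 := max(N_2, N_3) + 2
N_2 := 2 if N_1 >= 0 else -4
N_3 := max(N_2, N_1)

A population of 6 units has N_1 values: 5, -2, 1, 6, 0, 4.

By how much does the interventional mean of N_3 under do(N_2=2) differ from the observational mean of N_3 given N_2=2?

-0.3

do(N_2=2) breaks N_2's dependence on N_1. With N_2=2 fixed, N_3 across the units is 5, 2, 2, 6, 2, 4, mean 3.5.
Observing N_2=2 restricts to units where N_2's equation naturally yields 2: N_1 ∈ {5, 1, 6, 0, 4}. In that subpopulation N_3 = 5, 2, 6, 2, 4, mean 3.8.
Difference = 3.5 − 3.8 = -0.3.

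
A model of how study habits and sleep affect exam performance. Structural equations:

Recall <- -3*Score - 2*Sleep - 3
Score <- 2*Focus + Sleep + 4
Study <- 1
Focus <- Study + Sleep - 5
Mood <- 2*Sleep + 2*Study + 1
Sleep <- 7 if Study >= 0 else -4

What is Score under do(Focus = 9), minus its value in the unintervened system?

The intervention breaks the incoming arrows to Focus: Focus <- Study + Sleep - 5 no longer applies, and Focus = 9.
Sleep = 7 if Study >= 0 else -4  [with Study=1]  = 7
Score = 2*Focus + Sleep + 4  [with Focus=9, Sleep=7]  = 29
Without intervention: Sleep = 7 if Study >= 0 else -4  [with Study=1]  = 7; Focus = Study + Sleep - 5  [with Study=1, Sleep=7]  = 3; Score = 2*Focus + Sleep + 4  [with Focus=3, Sleep=7]  = 17.
Change = 29 − 17 = 12.

12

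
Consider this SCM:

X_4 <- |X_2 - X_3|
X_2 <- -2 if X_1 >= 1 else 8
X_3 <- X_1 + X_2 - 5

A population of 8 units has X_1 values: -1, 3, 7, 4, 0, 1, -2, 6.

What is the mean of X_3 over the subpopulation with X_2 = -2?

Conditioning on X_2=-2 selects the 5 unit(s) with X_1 ∈ {3, 7, 4, 1, 6}. Their X_3 values: -4, 0, -3, -6, -1. Mean = -2.8.

-2.8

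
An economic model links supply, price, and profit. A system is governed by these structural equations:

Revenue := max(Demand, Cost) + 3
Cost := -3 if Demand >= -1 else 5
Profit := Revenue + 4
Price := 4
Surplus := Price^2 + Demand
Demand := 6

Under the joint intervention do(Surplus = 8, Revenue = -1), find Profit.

3

Setting Surplus = 8, Revenue = -1 by intervention discards those variables' equations.
Profit = Revenue + 4  [with Revenue=-1]  = 3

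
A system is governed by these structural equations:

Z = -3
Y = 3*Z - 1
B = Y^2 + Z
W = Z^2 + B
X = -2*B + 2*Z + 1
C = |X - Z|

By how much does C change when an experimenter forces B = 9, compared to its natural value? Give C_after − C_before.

-176

The intervention breaks the incoming arrows to B: B = Y^2 + Z no longer applies, and B = 9.
X = -2*B + 2*Z + 1  [with B=9, Z=-3]  = -23
C = |X - Z|  [with X=-23, Z=-3]  = 20
Without intervention: Y = 3*Z - 1  [with Z=-3]  = -10; B = Y^2 + Z  [with Y=-10, Z=-3]  = 97; X = -2*B + 2*Z + 1  [with B=97, Z=-3]  = -199; C = |X - Z|  [with X=-199, Z=-3]  = 196.
Change = 20 − 196 = -176.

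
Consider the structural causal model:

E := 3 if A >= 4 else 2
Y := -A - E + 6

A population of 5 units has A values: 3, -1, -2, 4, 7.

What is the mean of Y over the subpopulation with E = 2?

4

Observing E=2 restricts to units where E's equation naturally yields 2: A ∈ {3, -1, -2}. In that subpopulation Y = 1, 5, 6, mean 4.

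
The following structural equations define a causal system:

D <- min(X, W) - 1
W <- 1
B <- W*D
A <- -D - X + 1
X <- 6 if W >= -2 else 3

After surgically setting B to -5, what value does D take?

0

Under do(B=-5), the mechanism B <- W*D is discarded; B is fixed at -5.
Since D is not a descendant of the intervened variable, it is unaffected.
X = 6 if W >= -2 else 3  [with W=1]  = 6
D = min(X, W) - 1  [with X=6, W=1]  = 0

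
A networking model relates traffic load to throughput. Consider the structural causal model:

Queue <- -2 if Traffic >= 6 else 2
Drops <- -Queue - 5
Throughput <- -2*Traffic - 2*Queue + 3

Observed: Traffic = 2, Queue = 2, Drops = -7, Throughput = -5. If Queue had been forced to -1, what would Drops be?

The intervention breaks the incoming arrows to Queue: Queue <- -2 if Traffic >= 6 else 2 no longer applies, and Queue = -1.
Drops = -Queue - 5  [with Queue=-1]  = -4

-4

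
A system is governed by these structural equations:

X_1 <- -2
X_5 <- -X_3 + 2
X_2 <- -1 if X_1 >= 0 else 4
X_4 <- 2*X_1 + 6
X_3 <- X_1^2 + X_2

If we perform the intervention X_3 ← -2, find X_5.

4

do(X_3=-2) replaces the equation X_3 <- X_1^2 + X_2 with the constant X_3 = -2.
X_5 = -X_3 + 2  [with X_3=-2]  = 4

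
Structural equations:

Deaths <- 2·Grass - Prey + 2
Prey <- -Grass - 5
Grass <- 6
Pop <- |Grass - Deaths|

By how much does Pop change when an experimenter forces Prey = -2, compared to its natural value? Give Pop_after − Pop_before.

Under do(Prey=-2), the mechanism Prey <- -Grass - 5 is discarded; Prey is fixed at -2.
Deaths = 2·Grass - Prey + 2  [with Grass=6, Prey=-2]  = 16
Pop = |Grass - Deaths|  [with Grass=6, Deaths=16]  = 10
Without intervention: Prey = -Grass - 5  [with Grass=6]  = -11; Deaths = 2·Grass - Prey + 2  [with Grass=6, Prey=-11]  = 25; Pop = |Grass - Deaths|  [with Grass=6, Deaths=25]  = 19.
Change = 10 − 19 = -9.

-9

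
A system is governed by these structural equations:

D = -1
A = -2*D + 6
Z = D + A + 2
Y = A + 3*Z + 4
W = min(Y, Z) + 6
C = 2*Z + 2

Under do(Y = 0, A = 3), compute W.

The joint intervention fixes Y = 0, A = 3, removing each variable's own equation.
Z = D + A + 2  [with D=-1, A=3]  = 4
W = min(Y, Z) + 6  [with Y=0, Z=4]  = 6

6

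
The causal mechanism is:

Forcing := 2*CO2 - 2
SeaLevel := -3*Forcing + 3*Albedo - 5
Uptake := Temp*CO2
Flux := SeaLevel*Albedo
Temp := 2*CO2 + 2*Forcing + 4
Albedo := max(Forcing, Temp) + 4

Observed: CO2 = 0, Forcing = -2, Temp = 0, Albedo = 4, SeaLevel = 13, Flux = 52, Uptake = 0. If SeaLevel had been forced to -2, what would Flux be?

The intervention breaks the incoming arrows to SeaLevel: SeaLevel := -3*Forcing + 3*Albedo - 5 no longer applies, and SeaLevel = -2.
Forcing = 2*CO2 - 2  [with CO2=0]  = -2
Temp = 2*CO2 + 2*Forcing + 4  [with CO2=0, Forcing=-2]  = 0
Albedo = max(Forcing, Temp) + 4  [with Forcing=-2, Temp=0]  = 4
Flux = SeaLevel*Albedo  [with SeaLevel=-2, Albedo=4]  = -8

-8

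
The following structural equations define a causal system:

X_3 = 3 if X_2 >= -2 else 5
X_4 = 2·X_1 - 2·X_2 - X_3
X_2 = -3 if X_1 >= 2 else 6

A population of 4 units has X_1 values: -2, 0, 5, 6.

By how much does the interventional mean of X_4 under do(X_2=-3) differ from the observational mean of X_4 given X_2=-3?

-6.5

do(X_2=-3) breaks X_2's dependence on X_1. With X_2=-3 fixed, X_4 across the units is -3, 1, 11, 13, mean 5.5.
E[X_4|X_2=-3] averages over only the 2 units with X_2=-3 (X_1 = 5, 6): X_4 = 11, 13, mean 12.
Difference = 5.5 − 12 = -6.5.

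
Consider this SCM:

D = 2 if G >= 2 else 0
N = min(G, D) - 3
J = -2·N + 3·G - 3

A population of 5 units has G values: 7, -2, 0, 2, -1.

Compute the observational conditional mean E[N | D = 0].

Observing D=0 restricts to units where D's equation naturally yields 0: G ∈ {-2, 0, -1}. In that subpopulation N = -5, -3, -4, mean -4.

-4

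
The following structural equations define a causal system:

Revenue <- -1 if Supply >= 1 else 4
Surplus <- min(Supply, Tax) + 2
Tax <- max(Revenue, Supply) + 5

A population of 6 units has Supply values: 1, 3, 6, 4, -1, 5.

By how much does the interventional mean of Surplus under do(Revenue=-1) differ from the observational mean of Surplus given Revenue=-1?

do(Revenue=-1) breaks Revenue's dependence on Supply. With Revenue=-1 fixed, Surplus across the units is 3, 5, 8, 6, 1, 7, mean 5.
E[Surplus|Revenue=-1] averages over only the 5 units with Revenue=-1 (Supply = 1, 3, 6, 4, 5): Surplus = 3, 5, 8, 6, 7, mean 5.8.
Difference = 5 − 5.8 = -0.8.

-0.8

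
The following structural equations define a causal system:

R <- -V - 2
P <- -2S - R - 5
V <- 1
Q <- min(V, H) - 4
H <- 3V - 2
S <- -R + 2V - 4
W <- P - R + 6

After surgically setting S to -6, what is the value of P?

10

The intervention breaks the incoming arrows to S: S <- -R + 2V - 4 no longer applies, and S = -6.
R = -V - 2  [with V=1]  = -3
P = -2S - R - 5  [with S=-6, R=-3]  = 10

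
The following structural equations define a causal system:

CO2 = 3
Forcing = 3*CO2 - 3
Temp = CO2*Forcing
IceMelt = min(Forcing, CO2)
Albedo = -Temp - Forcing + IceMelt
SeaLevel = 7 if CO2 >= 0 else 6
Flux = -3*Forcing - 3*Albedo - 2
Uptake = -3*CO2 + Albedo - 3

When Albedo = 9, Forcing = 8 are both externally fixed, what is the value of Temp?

Setting Albedo = 9, Forcing = 8 by intervention discards those variables' equations.
Temp = CO2*Forcing  [with CO2=3, Forcing=8]  = 24

24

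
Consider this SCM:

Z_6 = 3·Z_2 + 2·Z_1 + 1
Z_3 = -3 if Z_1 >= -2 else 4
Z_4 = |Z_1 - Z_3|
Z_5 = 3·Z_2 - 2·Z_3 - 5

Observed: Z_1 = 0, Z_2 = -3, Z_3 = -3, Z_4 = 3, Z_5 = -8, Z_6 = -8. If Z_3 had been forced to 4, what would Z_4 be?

4

The intervention breaks the incoming arrows to Z_3: Z_3 = -3 if Z_1 >= -2 else 4 no longer applies, and Z_3 = 4.
Z_4 = |Z_1 - Z_3|  [with Z_1=0, Z_3=4]  = 4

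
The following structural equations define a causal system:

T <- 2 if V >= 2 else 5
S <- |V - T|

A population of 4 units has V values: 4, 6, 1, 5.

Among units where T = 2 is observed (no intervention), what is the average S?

Observing T=2 restricts to units where T's equation naturally yields 2: V ∈ {4, 6, 5}. In that subpopulation S = 2, 4, 3, mean 3.

3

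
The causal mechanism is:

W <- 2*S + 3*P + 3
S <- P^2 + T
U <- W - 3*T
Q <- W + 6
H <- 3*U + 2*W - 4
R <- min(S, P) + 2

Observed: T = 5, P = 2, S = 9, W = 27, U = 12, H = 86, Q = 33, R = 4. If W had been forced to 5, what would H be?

-24

Under do(W=5), the mechanism W <- 2*S + 3*P + 3 is discarded; W is fixed at 5.
U = W - 3*T  [with W=5, T=5]  = -10
H = 3*U + 2*W - 4  [with U=-10, W=5]  = -24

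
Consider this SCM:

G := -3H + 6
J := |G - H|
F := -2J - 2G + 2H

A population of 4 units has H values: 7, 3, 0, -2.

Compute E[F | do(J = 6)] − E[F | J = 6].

Every unit gets J=6 under the intervention. F values become 32, 0, -24, -40; E[F|do(J=6)] = -8.
Conditioning on J=6 selects the 2 unit(s) with H ∈ {3, 0}. Their F values: 0, -24. Mean = -12.
Difference = -8 − (-12) = 4.

4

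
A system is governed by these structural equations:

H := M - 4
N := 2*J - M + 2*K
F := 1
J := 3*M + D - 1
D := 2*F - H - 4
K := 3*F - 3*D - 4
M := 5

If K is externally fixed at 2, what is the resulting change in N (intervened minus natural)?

Intervening sets K = 2 and removes its equation (K := 3*F - 3*D - 4).
H = M - 4  [with M=5]  = 1
D = 2*F - H - 4  [with F=1, H=1]  = -3
J = 3*M + D - 1  [with M=5, D=-3]  = 11
N = 2*J - M + 2*K  [with J=11, M=5, K=2]  = 21
Without intervention: H = M - 4  [with M=5]  = 1; D = 2*F - H - 4  [with F=1, H=1]  = -3; J = 3*M + D - 1  [with M=5, D=-3]  = 11; K = 3*F - 3*D - 4  [with F=1, D=-3]  = 8; N = 2*J - M + 2*K  [with J=11, M=5, K=8]  = 33.
Change = 21 − 33 = -12.

-12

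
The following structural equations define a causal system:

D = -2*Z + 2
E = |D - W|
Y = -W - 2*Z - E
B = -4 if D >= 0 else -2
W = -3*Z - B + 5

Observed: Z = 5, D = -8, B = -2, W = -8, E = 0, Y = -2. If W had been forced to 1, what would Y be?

-20

Under do(W=1), the mechanism W = -3*Z - B + 5 is discarded; W is fixed at 1.
D = -2*Z + 2  [with Z=5]  = -8
E = |D - W|  [with D=-8, W=1]  = 9
Y = -W - 2*Z - E  [with W=1, Z=5, E=9]  = -20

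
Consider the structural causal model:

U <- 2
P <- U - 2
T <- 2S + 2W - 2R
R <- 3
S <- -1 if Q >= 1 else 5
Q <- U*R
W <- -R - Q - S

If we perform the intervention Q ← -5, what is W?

The intervention breaks the incoming arrows to Q: Q <- U*R no longer applies, and Q = -5.
S = -1 if Q >= 1 else 5  [with Q=-5]  = 5
W = -R - Q - S  [with R=3, Q=-5, S=5]  = -3

-3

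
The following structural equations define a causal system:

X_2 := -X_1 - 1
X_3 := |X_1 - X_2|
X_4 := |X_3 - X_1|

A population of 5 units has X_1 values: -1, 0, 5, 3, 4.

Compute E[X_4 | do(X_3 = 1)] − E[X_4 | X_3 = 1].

The intervention sets X_3=1 in all 5 units regardless of X_1. Recomputing X_4 per unit gives 2, 1, 4, 2, 3; average 2.4.
Observing X_3=1 restricts to units where X_3's equation naturally yields 1: X_1 ∈ {-1, 0}. In that subpopulation X_4 = 2, 1, mean 1.5.
Difference = 2.4 − 1.5 = 0.9.

0.9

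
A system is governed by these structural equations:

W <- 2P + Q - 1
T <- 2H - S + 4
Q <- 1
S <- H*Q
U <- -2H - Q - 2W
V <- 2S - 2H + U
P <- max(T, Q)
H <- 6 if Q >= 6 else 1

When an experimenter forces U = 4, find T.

5

Under do(U=4), the mechanism U <- -2H - Q - 2W is discarded; U is fixed at 4.
Since T is not a descendant of the intervened variable, it is unaffected.
H = 6 if Q >= 6 else 1  [with Q=1]  = 1
S = H*Q  [with H=1, Q=1]  = 1
T = 2H - S + 4  [with H=1, S=1]  = 5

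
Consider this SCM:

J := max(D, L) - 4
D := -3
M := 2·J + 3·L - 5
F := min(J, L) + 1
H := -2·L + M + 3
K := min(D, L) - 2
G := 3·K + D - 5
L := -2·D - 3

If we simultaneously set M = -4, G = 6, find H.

Under do(M = -4, G = 6), each intervened variable's structural equation is replaced by its fixed value.
L = -2·D - 3  [with D=-3]  = 3
H = -2·L + M + 3  [with L=3, M=-4]  = -7

-7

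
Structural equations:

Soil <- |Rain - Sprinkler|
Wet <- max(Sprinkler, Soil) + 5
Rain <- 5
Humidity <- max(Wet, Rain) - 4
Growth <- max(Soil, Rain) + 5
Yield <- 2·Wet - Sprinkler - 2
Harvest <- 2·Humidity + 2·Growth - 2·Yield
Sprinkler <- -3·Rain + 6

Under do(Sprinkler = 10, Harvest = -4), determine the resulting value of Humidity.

Under do(Sprinkler = 10, Harvest = -4), each intervened variable's structural equation is replaced by its fixed value.
Soil = |Rain - Sprinkler|  [with Rain=5, Sprinkler=10]  = 5
Wet = max(Sprinkler, Soil) + 5  [with Sprinkler=10, Soil=5]  = 15
Humidity = max(Wet, Rain) - 4  [with Wet=15, Rain=5]  = 11

11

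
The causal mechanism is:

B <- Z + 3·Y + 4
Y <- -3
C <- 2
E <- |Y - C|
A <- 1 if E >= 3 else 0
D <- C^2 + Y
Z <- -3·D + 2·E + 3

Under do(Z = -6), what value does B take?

-11

Intervening sets Z = -6 and removes its equation (Z <- -3·D + 2·E + 3).
B = Z + 3·Y + 4  [with Z=-6, Y=-3]  = -11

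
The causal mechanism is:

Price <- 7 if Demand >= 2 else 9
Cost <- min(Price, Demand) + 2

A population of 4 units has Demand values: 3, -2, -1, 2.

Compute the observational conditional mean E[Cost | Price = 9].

Conditioning on Price=9 selects the 2 unit(s) with Demand ∈ {-2, -1}. Their Cost values: 0, 1. Mean = 0.5.

0.5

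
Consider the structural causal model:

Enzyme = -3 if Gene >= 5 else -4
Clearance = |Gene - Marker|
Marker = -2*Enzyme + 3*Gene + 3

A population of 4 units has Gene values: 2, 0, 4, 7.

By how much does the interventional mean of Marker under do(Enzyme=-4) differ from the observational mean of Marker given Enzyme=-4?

3.75

Under do(Enzyme=-4), Enzyme's equation is replaced by Enzyme=-4 for every unit. Per-unit Marker: 17, 11, 23, 32. Mean = 20.75.
Observing Enzyme=-4 restricts to units where Enzyme's equation naturally yields -4: Gene ∈ {2, 0, 4}. In that subpopulation Marker = 17, 11, 23, mean 17.
Difference = 20.75 − 17 = 3.75.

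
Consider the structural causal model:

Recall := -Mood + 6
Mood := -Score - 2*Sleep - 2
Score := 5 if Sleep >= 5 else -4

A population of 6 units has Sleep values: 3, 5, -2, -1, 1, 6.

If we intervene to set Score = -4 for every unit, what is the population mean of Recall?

8

The intervention sets Score=-4 in all 6 units regardless of Sleep. Recomputing Recall per unit gives 10, 14, 0, 2, 6, 16; average 8.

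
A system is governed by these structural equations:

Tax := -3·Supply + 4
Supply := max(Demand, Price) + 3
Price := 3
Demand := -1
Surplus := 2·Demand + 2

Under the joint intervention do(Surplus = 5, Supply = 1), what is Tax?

Under do(Surplus = 5, Supply = 1), each intervened variable's structural equation is replaced by its fixed value.
Tax = -3·Supply + 4  [with Supply=1]  = 1

1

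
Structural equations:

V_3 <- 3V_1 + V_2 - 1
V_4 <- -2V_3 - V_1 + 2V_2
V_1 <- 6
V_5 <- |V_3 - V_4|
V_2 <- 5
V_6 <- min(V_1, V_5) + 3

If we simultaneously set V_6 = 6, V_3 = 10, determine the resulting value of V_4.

Under do(V_6 = 6, V_3 = 10), each intervened variable's structural equation is replaced by its fixed value.
V_4 = -2V_3 - V_1 + 2V_2  [with V_3=10, V_1=6, V_2=5]  = -16

-16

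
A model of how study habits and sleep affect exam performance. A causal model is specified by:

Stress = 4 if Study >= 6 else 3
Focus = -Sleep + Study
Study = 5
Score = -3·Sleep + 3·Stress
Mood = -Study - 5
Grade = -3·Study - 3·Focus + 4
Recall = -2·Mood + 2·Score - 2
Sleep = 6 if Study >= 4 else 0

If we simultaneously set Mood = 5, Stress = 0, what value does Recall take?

-48

Under do(Mood = 5, Stress = 0), each intervened variable's structural equation is replaced by its fixed value.
Sleep = 6 if Study >= 4 else 0  [with Study=5]  = 6
Score = -3·Sleep + 3·Stress  [with Sleep=6, Stress=0]  = -18
Recall = -2·Mood + 2·Score - 2  [with Mood=5, Score=-18]  = -48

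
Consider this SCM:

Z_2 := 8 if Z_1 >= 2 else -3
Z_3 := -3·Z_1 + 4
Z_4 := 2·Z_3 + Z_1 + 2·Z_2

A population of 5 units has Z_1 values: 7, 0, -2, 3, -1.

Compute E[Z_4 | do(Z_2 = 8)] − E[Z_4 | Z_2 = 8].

18

Every unit gets Z_2=8 under the intervention. Z_4 values become -11, 24, 34, 9, 29; E[Z_4|do(Z_2=8)] = 17.
Observing Z_2=8 restricts to units where Z_2's equation naturally yields 8: Z_1 ∈ {7, 3}. In that subpopulation Z_4 = -11, 9, mean -1.
Difference = 17 − (-1) = 18.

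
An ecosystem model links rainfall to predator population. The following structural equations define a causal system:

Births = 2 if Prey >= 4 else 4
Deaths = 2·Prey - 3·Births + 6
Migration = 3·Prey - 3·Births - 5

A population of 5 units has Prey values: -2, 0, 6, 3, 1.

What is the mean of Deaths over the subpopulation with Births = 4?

-5

Observing Births=4 restricts to units where Births's equation naturally yields 4: Prey ∈ {-2, 0, 3, 1}. In that subpopulation Deaths = -10, -6, 0, -4, mean -5.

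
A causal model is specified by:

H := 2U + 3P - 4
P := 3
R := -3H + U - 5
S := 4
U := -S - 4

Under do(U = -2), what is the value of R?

do(U=-2) replaces the equation U := -S - 4 with the constant U = -2.
H = 2U + 3P - 4  [with U=-2, P=3]  = 1
R = -3H + U - 5  [with H=1, U=-2]  = -10

-10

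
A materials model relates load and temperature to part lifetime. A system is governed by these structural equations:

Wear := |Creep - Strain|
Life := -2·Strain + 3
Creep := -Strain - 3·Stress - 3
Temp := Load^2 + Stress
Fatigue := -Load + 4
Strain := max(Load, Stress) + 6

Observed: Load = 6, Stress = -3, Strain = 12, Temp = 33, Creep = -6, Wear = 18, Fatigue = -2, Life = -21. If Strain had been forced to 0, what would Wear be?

The intervention breaks the incoming arrows to Strain: Strain := max(Load, Stress) + 6 no longer applies, and Strain = 0.
Creep = -Strain - 3·Stress - 3  [with Strain=0, Stress=-3]  = 6
Wear = |Creep - Strain|  [with Creep=6, Strain=0]  = 6

6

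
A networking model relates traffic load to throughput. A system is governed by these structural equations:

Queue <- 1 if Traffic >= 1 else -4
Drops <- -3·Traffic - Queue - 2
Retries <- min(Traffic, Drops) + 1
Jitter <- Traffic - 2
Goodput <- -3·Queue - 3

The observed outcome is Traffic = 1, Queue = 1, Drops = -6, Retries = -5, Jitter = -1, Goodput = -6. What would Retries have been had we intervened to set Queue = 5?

Under do(Queue=5), the mechanism Queue <- 1 if Traffic >= 1 else -4 is discarded; Queue is fixed at 5.
Drops = -3·Traffic - Queue - 2  [with Traffic=1, Queue=5]  = -10
Retries = min(Traffic, Drops) + 1  [with Traffic=1, Drops=-10]  = -9

-9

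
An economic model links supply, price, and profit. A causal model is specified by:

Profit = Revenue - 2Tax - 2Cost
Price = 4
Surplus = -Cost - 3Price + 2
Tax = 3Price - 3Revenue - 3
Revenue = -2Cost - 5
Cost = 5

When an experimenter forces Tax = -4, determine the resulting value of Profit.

Intervening sets Tax = -4 and removes its equation (Tax = 3Price - 3Revenue - 3).
Revenue = -2Cost - 5  [with Cost=5]  = -15
Profit = Revenue - 2Tax - 2Cost  [with Revenue=-15, Tax=-4, Cost=5]  = -17

-17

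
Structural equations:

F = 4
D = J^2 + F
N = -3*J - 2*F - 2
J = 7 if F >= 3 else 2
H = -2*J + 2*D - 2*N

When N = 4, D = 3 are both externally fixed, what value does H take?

-16

Setting N = 4, D = 3 by intervention discards those variables' equations.
J = 7 if F >= 3 else 2  [with F=4]  = 7
H = -2*J + 2*D - 2*N  [with J=7, D=3, N=4]  = -16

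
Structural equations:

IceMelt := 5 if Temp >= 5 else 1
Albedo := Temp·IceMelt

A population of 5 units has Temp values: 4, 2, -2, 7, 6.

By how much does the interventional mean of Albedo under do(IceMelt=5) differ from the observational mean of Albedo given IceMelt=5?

Under do(IceMelt=5), IceMelt's equation is replaced by IceMelt=5 for every unit. Per-unit Albedo: 20, 10, -10, 35, 30. Mean = 17.
E[Albedo|IceMelt=5] averages over only the 2 units with IceMelt=5 (Temp = 7, 6): Albedo = 35, 30, mean 32.5.
Difference = 17 − 32.5 = -15.5.

-15.5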